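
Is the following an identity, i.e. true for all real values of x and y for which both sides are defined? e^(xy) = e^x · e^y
No, this is NOT an identity.

Claim: e^(xy) = e^x · e^y.
Test a specific point where both sides are defined: x = 2, y = 1/2.
LHS = e^(xy) ≈ 2.7183
RHS = e^x · e^y ≈ 12.1825
Since 2.7183 ≠ 12.1825, the equation fails at this point, so it cannot hold for all real values of x and y for which both sides are defined.
e^x · e^y = e^(x+y), not e^(xy).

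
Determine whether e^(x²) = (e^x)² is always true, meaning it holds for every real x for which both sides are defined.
Claim: e^(x²) = (e^x)².
Test a specific point where both sides are defined: x = -1.
LHS = e^(x²) ≈ 2.7183
RHS = (e^x)² ≈ 0.1353
Since 2.7183 ≠ 0.1353, the equation fails at this point, so it cannot hold for every real x for which both sides are defined.
(e^x)² = e^(2x), and 2x ≠ x² in general.

Conclusion: No, this is NOT an identity.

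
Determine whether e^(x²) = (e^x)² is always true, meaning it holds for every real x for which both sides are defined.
Claim: e^(x²) = (e^x)².
Test a specific point where both sides are defined: x = 1.
LHS = e^(x²) ≈ 2.7183
RHS = (e^x)² ≈ 7.3891
Since 2.7183 ≠ 7.3891, the equation fails at this point, so it cannot hold for every real x for which both sides are defined.
(e^x)² = e^(2x), and 2x ≠ x² in general.

Conclusion: No, this is NOT an identity.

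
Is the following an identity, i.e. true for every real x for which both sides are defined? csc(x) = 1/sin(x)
Claim: csc(x) = 1/sin(x).
Reasoning: csc(x) is by definition the reciprocal of sin(x), wherever sin(x) ≠ 0.
So the two sides agree for every real x for which both sides are defined.

Conclusion: Yes, this is an identity.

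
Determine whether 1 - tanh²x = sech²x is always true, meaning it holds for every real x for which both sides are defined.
Yes, this is an identity.

Claim: 1 - tanh²x = sech²x.
Reasoning: Divide cosh²x - sinh²x = 1 through by cosh²x (never zero): 1 - tanh²x = 1/cosh²x = sech²x.
So the two sides agree for every real x for which both sides are defined.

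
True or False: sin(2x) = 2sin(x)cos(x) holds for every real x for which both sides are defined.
Claim: sin(2x) = 2sin(x)cos(x).
Reasoning: Put y = x in the addition formula sin(x+y) = sin(x)cos(y) + cos(x)sin(y): sin(2x) = sin(x)cos(x) + cos(x)sin(x) = 2sin(x)cos(x).
So the two sides agree for every real x for which both sides are defined.

Conclusion: True.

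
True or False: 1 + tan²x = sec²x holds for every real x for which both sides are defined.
Claim: 1 + tan²x = sec²x.
Reasoning: Start from sin²x + cos²x = 1 and divide every term by cos²x (allowed wherever tan x and sec x are defined): tan²x + 1 = 1/cos²x = sec²x.
So the two sides agree for every real x for which both sides are defined.

Conclusion: True.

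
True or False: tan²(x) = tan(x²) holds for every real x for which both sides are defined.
Claim: tan²(x) = tan(x²).
Test a specific point where both sides are defined: x = π/4.
LHS = tan²(x) ≈ 1.0000
RHS = tan(x²) ≈ 0.7092
Since 1.0000 ≠ 0.7092, the equation fails at this point, so it cannot hold for every real x for which both sides are defined.
tan²(x) means (tan x)², squaring the output; tan(x²) squares the input. These are different functions.

Conclusion: False.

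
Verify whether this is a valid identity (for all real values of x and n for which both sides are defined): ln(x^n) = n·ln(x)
Yes, this is an identity.

Claim: ln(x^n) = n·ln(x).
Reasoning: The right side requires x > 0. For x > 0, x^n = (e^(ln x))^n = e^(n·ln x), so taking ln of both sides gives ln(x^n) = n·ln(x).
So the two sides agree for all real values of x and n for which both sides are defined.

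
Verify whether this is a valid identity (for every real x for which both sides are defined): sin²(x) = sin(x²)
No, this is NOT an identity.

Claim: sin²(x) = sin(x²).
Test a specific point where both sides are defined: x = π/4.
LHS = sin²(x) ≈ 0.5000
RHS = sin(x²) ≈ 0.5785
Since 0.5000 ≠ 0.5785, the equation fails at this point, so it cannot hold for every real x for which both sides are defined.
sin²(x) means (sin x)², squaring the output; sin(x²) squares the input. These are different functions.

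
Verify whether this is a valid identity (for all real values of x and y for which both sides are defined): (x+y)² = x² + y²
Claim: (x+y)² = x² + y².
Test a specific point where both sides are defined: x = 1/2, y = -2.
LHS = (x+y)² ≈ 2.2500
RHS = x² + y² ≈ 4.2500
Since 2.2500 ≠ 4.2500, the equation fails at this point, so it cannot hold for all real values of x and y for which both sides are defined.
The correct expansion is (x+y)² = x² + 2xy + y²; the cross term 2xy is missing.

Conclusion: No, this is NOT an identity.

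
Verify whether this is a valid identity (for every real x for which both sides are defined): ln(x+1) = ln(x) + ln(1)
No, this is NOT an identity.

Claim: ln(x+1) = ln(x) + ln(1).
Test a specific point where both sides are defined: x = 1/2.
LHS = ln(x+1) ≈ 0.4055
RHS = ln(x) + ln(1) ≈ -0.6931
Since 0.4055 ≠ -0.6931, the equation fails at this point, so it cannot hold for every real x for which both sides are defined.
ln(1) = 0, so the right side is just ln(x), which differs from ln(x+1).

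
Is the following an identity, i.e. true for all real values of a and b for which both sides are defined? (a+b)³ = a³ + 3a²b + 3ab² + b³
Yes, this is an identity.

Claim: (a+b)³ = a³ + 3a²b + 3ab² + b³.
Reasoning: (a+b)³ = (a+b)(a+b)² = (a+b)(a² + 2ab + b²) = a³ + 2a²b + ab² + a²b + 2ab² + b³ = a³ + 3a²b + 3ab² + b³.
So the two sides agree for all real values of a and b for which both sides are defined.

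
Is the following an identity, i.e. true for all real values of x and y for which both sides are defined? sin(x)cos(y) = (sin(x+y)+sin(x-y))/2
Claim: sin(x)cos(y) = (sin(x+y)+sin(x-y))/2.
Reasoning: sin(x+y) = sin(x)cos(y) + cos(x)sin(y) and sin(x-y) = sin(x)cos(y) - cos(x)sin(y). Adding, sin(x+y) + sin(x-y) = 2sin(x)cos(y); divide by 2.
So the two sides agree for all real values of x and y for which both sides are defined.

Conclusion: Yes, this is an identity.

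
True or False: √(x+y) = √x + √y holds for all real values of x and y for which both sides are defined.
False.

Claim: √(x+y) = √x + √y.
Test a specific point where both sides are defined: x = 4, y = 5.
LHS = √(x+y) ≈ 3.0000
RHS = √x + √y ≈ 4.2361
Since 3.0000 ≠ 4.2361, the equation fails at this point, so it cannot hold for all real values of x and y for which both sides are defined.
Squaring the right side gives x + 2√(xy) + y, not x + y.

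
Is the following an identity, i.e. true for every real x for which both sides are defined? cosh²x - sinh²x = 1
Yes, this is an identity.

Claim: cosh²x - sinh²x = 1.
Reasoning: With cosh(x) = (e^x + e^-x)/2 and sinh(x) = (e^x - e^-x)/2: cosh²x = (e^(2x) + 2 + e^(-2x))/4 and sinh²x = (e^(2x) - 2 + e^(-2x))/4. Subtracting leaves 4/4 = 1.
So the two sides agree for every real x for which both sides are defined.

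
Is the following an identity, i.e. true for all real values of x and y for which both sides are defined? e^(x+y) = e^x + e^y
No, this is NOT an identity.

Claim: e^(x+y) = e^x + e^y.
Test a specific point where both sides are defined: x = 5, y = -1.
LHS = e^(x+y) ≈ 54.5982
RHS = e^x + e^y ≈ 148.7810
Since 54.5982 ≠ 148.7810, the equation fails at this point, so it cannot hold for all real values of x and y for which both sides are defined.
The correct rule is e^(x+y) = e^x · e^y (a product, not a sum).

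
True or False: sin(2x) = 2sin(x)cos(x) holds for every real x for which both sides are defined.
Claim: sin(2x) = 2sin(x)cos(x).
Reasoning: Put y = x in the addition formula sin(x+y) = sin(x)cos(y) + cos(x)sin(y): sin(2x) = sin(x)cos(x) + cos(x)sin(x) = 2sin(x)cos(x).
So the two sides agree for every real x for which both sides are defined.

Conclusion: True.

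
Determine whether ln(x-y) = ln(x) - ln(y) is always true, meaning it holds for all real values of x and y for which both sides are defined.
Claim: ln(x-y) = ln(x) - ln(y).
Test a specific point where both sides are defined: x = 5, y = 3/2.
LHS = ln(x-y) ≈ 1.2528
RHS = ln(x) - ln(y) ≈ 1.2040
Since 1.2528 ≠ 1.2040, the equation fails at this point, so it cannot hold for all real values of x and y for which both sides are defined.
ln(x) - ln(y) = ln(x/y), not ln(x-y).

Conclusion: No, this is NOT an identity.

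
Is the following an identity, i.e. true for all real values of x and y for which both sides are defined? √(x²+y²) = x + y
Claim: √(x²+y²) = x + y.
Test a specific point where both sides are defined: x = 3, y = 1.
LHS = √(x²+y²) ≈ 3.1623
RHS = x + y ≈ 4.0000
Since 3.1623 ≠ 4.0000, the equation fails at this point, so it cannot hold for all real values of x and y for which both sides are defined.
(x+y)² = x² + 2xy + y², not x² + y², so the square root does not split this way.

Conclusion: No, this is NOT an identity.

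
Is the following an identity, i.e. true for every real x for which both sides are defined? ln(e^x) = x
Yes, this is an identity.

Claim: ln(e^x) = x.
Reasoning: ln is the inverse of the exponential: ln(e^x) asks for the exponent p with e^p = e^x, and since e^p is one-to-one that exponent is p = x.
So the two sides agree for every real x for which both sides are defined.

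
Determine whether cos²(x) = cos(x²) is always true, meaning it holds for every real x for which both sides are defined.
Claim: cos²(x) = cos(x²).
Test a specific point where both sides are defined: x = 3π/4.
LHS = cos²(x) ≈ 0.5000
RHS = cos(x²) ≈ 0.7442
Since 0.5000 ≠ 0.7442, the equation fails at this point, so it cannot hold for every real x for which both sides are defined.
cos²(x) means (cos x)², squaring the output; cos(x²) squares the input. These are different functions.

Conclusion: No, this is NOT an identity.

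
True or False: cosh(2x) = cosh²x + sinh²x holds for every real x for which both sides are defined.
Claim: cosh(2x) = cosh²x + sinh²x.
Reasoning: cosh²x = (e^(2x) + 2 + e^(-2x))/4 and sinh²x = (e^(2x) - 2 + e^(-2x))/4. Adding gives (2e^(2x) + 2e^(-2x))/4 = (e^(2x) + e^(-2x))/2 = cosh(2x).
So the two sides agree for every real x for which both sides are defined.

Conclusion: True.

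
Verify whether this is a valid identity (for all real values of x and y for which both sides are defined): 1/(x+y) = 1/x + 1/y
No, this is NOT an identity.

Claim: 1/(x+y) = 1/x + 1/y.
Test a specific point where both sides are defined: x = 5, y = 1/2.
LHS = 1/(x+y) ≈ 0.1818
RHS = 1/x + 1/y ≈ 2.2000
Since 0.1818 ≠ 2.2000, the equation fails at this point, so it cannot hold for all real values of x and y for which both sides are defined.
1/x + 1/y = (x+y)/(xy), which is not 1/(x+y).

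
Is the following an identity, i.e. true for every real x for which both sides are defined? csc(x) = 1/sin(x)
Yes, this is an identity.

Claim: csc(x) = 1/sin(x).
Reasoning: csc(x) is by definition the reciprocal of sin(x), wherever sin(x) ≠ 0.
So the two sides agree for every real x for which both sides are defined.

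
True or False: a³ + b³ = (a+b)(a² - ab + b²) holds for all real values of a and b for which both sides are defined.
True.

Claim: a³ + b³ = (a+b)(a² - ab + b²).
Reasoning: Expand the right side: (a+b)(a² - ab + b²) = a³ - a²b + ab² + a²b - ab² + b³ = a³ + b³ (the middle terms cancel in pairs).
So the two sides agree for all real values of a and b for which both sides are defined.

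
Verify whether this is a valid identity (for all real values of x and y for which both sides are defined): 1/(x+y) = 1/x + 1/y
Claim: 1/(x+y) = 1/x + 1/y.
Test a specific point where both sides are defined: x = 4, y = 3.
LHS = 1/(x+y) ≈ 0.1429
RHS = 1/x + 1/y ≈ 0.5833
Since 0.1429 ≠ 0.5833, the equation fails at this point, so it cannot hold for all real values of x and y for which both sides are defined.
1/x + 1/y = (x+y)/(xy), which is not 1/(x+y).

Conclusion: No, this is NOT an identity.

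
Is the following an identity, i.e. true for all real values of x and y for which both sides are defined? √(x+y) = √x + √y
Claim: √(x+y) = √x + √y.
Test a specific point where both sides are defined: x = 2, y = 1/2.
LHS = √(x+y) ≈ 1.5811
RHS = √x + √y ≈ 2.1213
Since 1.5811 ≠ 2.1213, the equation fails at this point, so it cannot hold for all real values of x and y for which both sides are defined.
Squaring the right side gives x + 2√(xy) + y, not x + y.

Conclusion: No, this is NOT an identity.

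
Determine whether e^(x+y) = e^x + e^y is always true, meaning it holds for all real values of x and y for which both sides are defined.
No, this is NOT an identity.

Claim: e^(x+y) = e^x + e^y.
Test a specific point where both sides are defined: x = 3, y = -3.
LHS = e^(x+y) ≈ 1.0000
RHS = e^x + e^y ≈ 20.1353
Since 1.0000 ≠ 20.1353, the equation fails at this point, so it cannot hold for all real values of x and y for which both sides are defined.
The correct rule is e^(x+y) = e^x · e^y (a product, not a sum).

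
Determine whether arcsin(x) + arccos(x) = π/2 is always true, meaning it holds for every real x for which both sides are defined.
Claim: arcsin(x) + arccos(x) = π/2.
Reasoning: Both sides are defined for -1 ≤ x ≤ 1. Let θ = arcsin(x), so sin θ = x and θ ∈ [-π/2, π/2]. Then cos(π/2 - θ) = sin θ = x and π/2 - θ ∈ [0, π], which is exactly the range of arccos, so arccos(x) = π/2 - θ. Adding: arcsin(x) + arccos(x) = θ + (π/2 - θ) = π/2.
So the two sides agree for every real x for which both sides are defined.

Conclusion: Yes, this is an identity.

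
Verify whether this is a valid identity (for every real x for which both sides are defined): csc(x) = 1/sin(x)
Claim: csc(x) = 1/sin(x).
Reasoning: csc(x) is by definition the reciprocal of sin(x), wherever sin(x) ≠ 0.
So the two sides agree for every real x for which both sides are defined.

Conclusion: Yes, this is an identity.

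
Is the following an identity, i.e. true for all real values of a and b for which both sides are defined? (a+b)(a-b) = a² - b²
Claim: (a+b)(a-b) = a² - b².
Reasoning: Expand: (a+b)(a-b) = a² - ab + ba - b² = a² - b² (the cross terms cancel).
So the two sides agree for all real values of a and b for which both sides are defined.

Conclusion: Yes, this is an identity.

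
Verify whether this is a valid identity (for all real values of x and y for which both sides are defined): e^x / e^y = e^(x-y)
Yes, this is an identity.

Claim: e^x / e^y = e^(x-y).
Reasoning: 1/e^y = e^(-y), so e^x / e^y = e^x · e^(-y) = e^(x + (-y)) = e^(x-y) by the product rule for exponents.
So the two sides agree for all real values of x and y for which both sides are defined.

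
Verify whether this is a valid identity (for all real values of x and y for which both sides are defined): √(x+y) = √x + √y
No, this is NOT an identity.

Claim: √(x+y) = √x + √y.
Test a specific point where both sides are defined: x = 1/2, y = 5.
LHS = √(x+y) ≈ 2.3452
RHS = √x + √y ≈ 2.9432
Since 2.3452 ≠ 2.9432, the equation fails at this point, so it cannot hold for all real values of x and y for which both sides are defined.
Squaring the right side gives x + 2√(xy) + y, not x + y.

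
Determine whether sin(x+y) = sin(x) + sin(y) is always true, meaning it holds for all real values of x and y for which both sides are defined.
Claim: sin(x+y) = sin(x) + sin(y).
Test a specific point where both sides are defined: x = π/6, y = π/4.
LHS = sin(x+y) ≈ 0.9659
RHS = sin(x) + sin(y) ≈ 1.2071
Since 0.9659 ≠ 1.2071, the equation fails at this point, so it cannot hold for all real values of x and y for which both sides are defined.
The correct expansion is sin(x+y) = sin(x)cos(y) + cos(x)sin(y); sine is not additive.

Conclusion: No, this is NOT an identity.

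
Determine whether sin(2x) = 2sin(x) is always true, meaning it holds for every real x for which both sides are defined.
Claim: sin(2x) = 2sin(x).
Test a specific point where both sides are defined: x = π/2.
LHS = sin(2x) ≈ 0.0000
RHS = 2sin(x) ≈ 2.0000
Since 0.0000 ≠ 2.0000, the equation fails at this point, so it cannot hold for every real x for which both sides are defined.
The correct double-angle formula is sin(2x) = 2sin(x)cos(x).

Conclusion: No, this is NOT an identity.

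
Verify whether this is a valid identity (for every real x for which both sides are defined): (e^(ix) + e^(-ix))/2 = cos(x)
Claim: (e^(ix) + e^(-ix))/2 = cos(x).
Reasoning: By Euler's formula e^(ix) = cos(x) + i·sin(x) and e^(-ix) = cos(x) - i·sin(x). Adding cancels the sine terms: e^(ix) + e^(-ix) = 2cos(x); divide by 2.
So the two sides agree for every real x for which both sides are defined.

Conclusion: Yes, this is an identity.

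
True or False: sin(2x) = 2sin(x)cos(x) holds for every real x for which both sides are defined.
Claim: sin(2x) = 2sin(x)cos(x).
Reasoning: Put y = x in the addition formula sin(x+y) = sin(x)cos(y) + cos(x)sin(y): sin(2x) = sin(x)cos(x) + cos(x)sin(x) = 2sin(x)cos(x).
So the two sides agree for every real x for which both sides are defined.

Conclusion: True.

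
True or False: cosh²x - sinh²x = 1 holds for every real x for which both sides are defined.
Claim: cosh²x - sinh²x = 1.
Reasoning: With cosh(x) = (e^x + e^-x)/2 and sinh(x) = (e^x - e^-x)/2: cosh²x = (e^(2x) + 2 + e^(-2x))/4 and sinh²x = (e^(2x) - 2 + e^(-2x))/4. Subtracting leaves 4/4 = 1.
So the two sides agree for every real x for which both sides are defined.

Conclusion: True.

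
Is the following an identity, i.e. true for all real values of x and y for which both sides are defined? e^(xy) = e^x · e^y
Claim: e^(xy) = e^x · e^y.
Test a specific point where both sides are defined: x = 3/2, y = -1.
LHS = e^(xy) ≈ 0.2231
RHS = e^x · e^y ≈ 1.6487
Since 0.2231 ≠ 1.6487, the equation fails at this point, so it cannot hold for all real values of x and y for which both sides are defined.
e^x · e^y = e^(x+y), not e^(xy).

Conclusion: No, this is NOT an identity.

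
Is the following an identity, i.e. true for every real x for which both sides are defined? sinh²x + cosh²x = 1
No, this is NOT an identity.

Claim: sinh²x + cosh²x = 1.
Test a specific point where both sides are defined: x = 4.
LHS = sinh²x + cosh²x ≈ 1490.4792
RHS = 1 ≈ 1.0000
Since 1490.4792 ≠ 1.0000, the equation fails at this point, so it cannot hold for every real x for which both sides are defined.
The correct hyperbolic identity is cosh²x - sinh²x = 1 (a difference); the sum sinh²x + cosh²x equals cosh(2x).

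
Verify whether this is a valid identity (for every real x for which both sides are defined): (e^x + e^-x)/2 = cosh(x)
Claim: (e^x + e^-x)/2 = cosh(x).
Reasoning: This is exactly the definition of the hyperbolic cosine: cosh(x) := (e^x + e^-x)/2.
So the two sides agree for every real x for which both sides are defined.

Conclusion: Yes, this is an identity.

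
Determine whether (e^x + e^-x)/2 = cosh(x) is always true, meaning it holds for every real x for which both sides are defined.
Claim: (e^x + e^-x)/2 = cosh(x).
Reasoning: This is exactly the definition of the hyperbolic cosine: cosh(x) := (e^x + e^-x)/2.
So the two sides agree for every real x for which both sides are defined.

Conclusion: Yes, this is an identity.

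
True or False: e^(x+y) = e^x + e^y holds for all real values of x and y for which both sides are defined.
Claim: e^(x+y) = e^x + e^y.
Test a specific point where both sides are defined: x = 4, y = 1/2.
LHS = e^(x+y) ≈ 90.0171
RHS = e^x + e^y ≈ 56.2469
Since 90.0171 ≠ 56.2469, the equation fails at this point, so it cannot hold for all real values of x and y for which both sides are defined.
The correct rule is e^(x+y) = e^x · e^y (a product, not a sum).

Conclusion: False.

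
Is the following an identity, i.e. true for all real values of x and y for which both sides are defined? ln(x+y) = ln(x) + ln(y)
No, this is NOT an identity.

Claim: ln(x+y) = ln(x) + ln(y).
Test a specific point where both sides are defined: x = 5, y = 2.
LHS = ln(x+y) ≈ 1.9459
RHS = ln(x) + ln(y) ≈ 2.3026
Since 1.9459 ≠ 2.3026, the equation fails at this point, so it cannot hold for all real values of x and y for which both sides are defined.
ln(x) + ln(y) = ln(xy), not ln(x+y).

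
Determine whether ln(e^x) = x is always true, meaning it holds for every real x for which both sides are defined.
Yes, this is an identity.

Claim: ln(e^x) = x.
Reasoning: ln is the inverse of the exponential: ln(e^x) asks for the exponent p with e^p = e^x, and since e^p is one-to-one that exponent is p = x.
So the two sides agree for every real x for which both sides are defined.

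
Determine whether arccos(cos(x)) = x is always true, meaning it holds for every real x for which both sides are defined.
Claim: arccos(cos(x)) = x.
Test a specific point where both sides are defined: x = -π/6.
LHS = arccos(cos(x)) ≈ 0.5236
RHS = x ≈ -0.5236
Since 0.5236 ≠ -0.5236, the equation fails at this point, so it cannot hold for every real x for which both sides are defined.
arccos only returns values in [0, π], so arccos(cos(x)) = x holds only for x in that interval, not for all real x.

Conclusion: No, this is NOT an identity.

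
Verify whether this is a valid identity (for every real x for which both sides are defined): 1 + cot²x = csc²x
Claim: 1 + cot²x = csc²x.
Reasoning: Start from sin²x + cos²x = 1 and divide every term by sin²x (allowed wherever cot x and csc x are defined): 1 + cot²x = 1/sin²x = csc²x.
So the two sides agree for every real x for which both sides are defined.

Conclusion: Yes, this is an identity.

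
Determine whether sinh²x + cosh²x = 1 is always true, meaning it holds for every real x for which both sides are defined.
No, this is NOT an identity.

Claim: sinh²x + cosh²x = 1.
Test a specific point where both sides are defined: x = -1.
LHS = sinh²x + cosh²x ≈ 3.7622
RHS = 1 ≈ 1.0000
Since 3.7622 ≠ 1.0000, the equation fails at this point, so it cannot hold for every real x for which both sides are defined.
The correct hyperbolic identity is cosh²x - sinh²x = 1 (a difference); the sum sinh²x + cosh²x equals cosh(2x).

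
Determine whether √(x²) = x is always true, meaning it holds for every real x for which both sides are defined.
No, this is NOT an identity.

Claim: √(x²) = x.
Test a specific point where both sides are defined: x = -1.
LHS = √(x²) ≈ 1.0000
RHS = x ≈ -1.0000
Since 1.0000 ≠ -1.0000, the equation fails at this point, so it cannot hold for every real x for which both sides are defined.
√(x²) = |x|, which differs from x whenever x < 0 (both sides are defined for every real x).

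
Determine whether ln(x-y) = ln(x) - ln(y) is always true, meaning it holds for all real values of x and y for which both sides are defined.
Claim: ln(x-y) = ln(x) - ln(y).
Test a specific point where both sides are defined: x = 4, y = 1.
LHS = ln(x-y) ≈ 1.0986
RHS = ln(x) - ln(y) ≈ 1.3863
Since 1.0986 ≠ 1.3863, the equation fails at this point, so it cannot hold for all real values of x and y for which both sides are defined.
ln(x) - ln(y) = ln(x/y), not ln(x-y).

Conclusion: No, this is NOT an identity.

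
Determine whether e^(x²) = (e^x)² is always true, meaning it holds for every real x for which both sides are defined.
Claim: e^(x²) = (e^x)².
Test a specific point where both sides are defined: x = 3.
LHS = e^(x²) ≈ 8103.0839
RHS = (e^x)² ≈ 403.4288
Since 8103.0839 ≠ 403.4288, the equation fails at this point, so it cannot hold for every real x for which both sides are defined.
(e^x)² = e^(2x), and 2x ≠ x² in general.

Conclusion: No, this is NOT an identity.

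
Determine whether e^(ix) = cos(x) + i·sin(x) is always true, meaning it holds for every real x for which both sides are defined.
Claim: e^(ix) = cos(x) + i·sin(x).
Reasoning: Euler's formula. Expand e^(ix) = Σ (ix)^k / k!. Since i² = -1, the even-k terms are Σ (-1)^m x^(2m)/(2m)! = cos(x) and the odd-k terms are i · Σ (-1)^m x^(2m+1)/(2m+1)! = i·sin(x).
So the two sides agree for every real x for which both sides are defined.

Conclusion: Yes, this is an identity.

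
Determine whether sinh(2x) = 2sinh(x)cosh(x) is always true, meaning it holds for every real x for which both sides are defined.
Yes, this is an identity.

Claim: sinh(2x) = 2sinh(x)cosh(x).
Reasoning: 2sinh(x)cosh(x) = 2 · (e^x - e^-x)/2 · (e^x + e^-x)/2 = (e^(2x) - e^(-2x))/2 = sinh(2x).
So the two sides agree for every real x for which both sides are defined.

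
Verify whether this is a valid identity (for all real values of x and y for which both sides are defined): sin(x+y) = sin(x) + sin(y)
Claim: sin(x+y) = sin(x) + sin(y).
Test a specific point where both sides are defined: x = π/4, y = 2π/3.
LHS = sin(x+y) ≈ 0.2588
RHS = sin(x) + sin(y) ≈ 1.5731
Since 0.2588 ≠ 1.5731, the equation fails at this point, so it cannot hold for all real values of x and y for which both sides are defined.
The correct expansion is sin(x+y) = sin(x)cos(y) + cos(x)sin(y); sine is not additive.

Conclusion: No, this is NOT an identity.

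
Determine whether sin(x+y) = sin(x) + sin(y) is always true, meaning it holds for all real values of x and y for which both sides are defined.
Claim: sin(x+y) = sin(x) + sin(y).
Test a specific point where both sides are defined: x = π/2, y = π/4.
LHS = sin(x+y) ≈ 0.7071
RHS = sin(x) + sin(y) ≈ 1.7071
Since 0.7071 ≠ 1.7071, the equation fails at this point, so it cannot hold for all real values of x and y for which both sides are defined.
The correct expansion is sin(x+y) = sin(x)cos(y) + cos(x)sin(y); sine is not additive.

Conclusion: No, this is NOT an identity.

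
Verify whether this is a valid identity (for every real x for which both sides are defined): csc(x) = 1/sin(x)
Claim: csc(x) = 1/sin(x).
Reasoning: csc(x) is by definition the reciprocal of sin(x), wherever sin(x) ≠ 0.
So the two sides agree for every real x for which both sides are defined.

Conclusion: Yes, this is an identity.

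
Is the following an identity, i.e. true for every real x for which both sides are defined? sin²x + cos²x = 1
Claim: sin²x + cos²x = 1.
Reasoning: The point (cos x, sin x) lies on the unit circle X² + Y² = 1, so cos²x + sin²x = 1 for every real x.
So the two sides agree for every real x for which both sides are defined.

Conclusion: Yes, this is an identity.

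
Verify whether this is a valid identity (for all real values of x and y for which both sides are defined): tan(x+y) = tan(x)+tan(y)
Claim: tan(x+y) = tan(x)+tan(y).
Test a specific point where both sides are defined: x = 2π/3, y = π/6.
LHS = tan(x+y) ≈ -0.5774
RHS = tan(x)+tan(y) ≈ -1.1547
Since -0.5774 ≠ -1.1547, the equation fails at this point, so it cannot hold for all real values of x and y for which both sides are defined.
The correct formula is tan(x+y) = (tan(x) + tan(y))/(1 - tan(x)tan(y)).

Conclusion: No, this is NOT an identity.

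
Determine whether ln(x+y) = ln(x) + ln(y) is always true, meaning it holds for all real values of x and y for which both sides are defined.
No, this is NOT an identity.

Claim: ln(x+y) = ln(x) + ln(y).
Test a specific point where both sides are defined: x = 1/2, y = 4.
LHS = ln(x+y) ≈ 1.5041
RHS = ln(x) + ln(y) ≈ 0.6931
Since 1.5041 ≠ 0.6931, the equation fails at this point, so it cannot hold for all real values of x and y for which both sides are defined.
ln(x) + ln(y) = ln(xy), not ln(x+y).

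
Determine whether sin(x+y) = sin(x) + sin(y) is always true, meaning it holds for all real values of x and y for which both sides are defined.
No, this is NOT an identity.

Claim: sin(x+y) = sin(x) + sin(y).
Test a specific point where both sides are defined: x = 3π/4, y = π/3.
LHS = sin(x+y) ≈ -0.2588
RHS = sin(x) + sin(y) ≈ 1.5731
Since -0.2588 ≠ 1.5731, the equation fails at this point, so it cannot hold for all real values of x and y for which both sides are defined.
The correct expansion is sin(x+y) = sin(x)cos(y) + cos(x)sin(y); sine is not additive.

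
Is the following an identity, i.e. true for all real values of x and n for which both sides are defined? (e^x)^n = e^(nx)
Yes, this is an identity.

Claim: (e^x)^n = e^(nx).
Reasoning: e^x is a positive real number, and for a positive base B and real exponent n, B^n = e^(n·ln B). With B = e^x, ln B = x, so (e^x)^n = e^(n·x).
So the two sides agree for all real values of x and n for which both sides are defined.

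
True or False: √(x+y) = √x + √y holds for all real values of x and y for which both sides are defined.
Claim: √(x+y) = √x + √y.
Test a specific point where both sides are defined: x = 5, y = 3/2.
LHS = √(x+y) ≈ 2.5495
RHS = √x + √y ≈ 3.4608
Since 2.5495 ≠ 3.4608, the equation fails at this point, so it cannot hold for all real values of x and y for which both sides are defined.
Squaring the right side gives x + 2√(xy) + y, not x + y.

Conclusion: False.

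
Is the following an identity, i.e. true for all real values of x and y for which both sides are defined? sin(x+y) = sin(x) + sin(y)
No, this is NOT an identity.

Claim: sin(x+y) = sin(x) + sin(y).
Test a specific point where both sides are defined: x = 3π/4, y = -π/6.
LHS = sin(x+y) ≈ 0.9659
RHS = sin(x) + sin(y) ≈ 0.2071
Since 0.9659 ≠ 0.2071, the equation fails at this point, so it cannot hold for all real values of x and y for which both sides are defined.
The correct expansion is sin(x+y) = sin(x)cos(y) + cos(x)sin(y); sine is not additive.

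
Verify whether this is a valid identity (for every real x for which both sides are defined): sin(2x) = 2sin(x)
Claim: sin(2x) = 2sin(x).
Test a specific point where both sides are defined: x = 3π/4.
LHS = sin(2x) ≈ -1.0000
RHS = 2sin(x) ≈ 1.4142
Since -1.0000 ≠ 1.4142, the equation fails at this point, so it cannot hold for every real x for which both sides are defined.
The correct double-angle formula is sin(2x) = 2sin(x)cos(x).

Conclusion: No, this is NOT an identity.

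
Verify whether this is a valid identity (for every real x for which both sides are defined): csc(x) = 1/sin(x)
Yes, this is an identity.

Claim: csc(x) = 1/sin(x).
Reasoning: csc(x) is by definition the reciprocal of sin(x), wherever sin(x) ≠ 0.
So the two sides agree for every real x for which both sides are defined.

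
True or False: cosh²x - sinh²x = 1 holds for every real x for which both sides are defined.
True.

Claim: cosh²x - sinh²x = 1.
Reasoning: With cosh(x) = (e^x + e^-x)/2 and sinh(x) = (e^x - e^-x)/2: cosh²x = (e^(2x) + 2 + e^(-2x))/4 and sinh²x = (e^(2x) - 2 + e^(-2x))/4. Subtracting leaves 4/4 = 1.
So the two sides agree for every real x for which both sides are defined.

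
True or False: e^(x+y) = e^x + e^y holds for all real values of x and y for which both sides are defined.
False.

Claim: e^(x+y) = e^x + e^y.
Test a specific point where both sides are defined: x = 3/2, y = -3.
LHS = e^(x+y) ≈ 0.2231
RHS = e^x + e^y ≈ 4.5315
Since 0.2231 ≠ 4.5315, the equation fails at this point, so it cannot hold for all real values of x and y for which both sides are defined.
The correct rule is e^(x+y) = e^x · e^y (a product, not a sum).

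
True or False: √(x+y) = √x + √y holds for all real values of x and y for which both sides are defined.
False.

Claim: √(x+y) = √x + √y.
Test a specific point where both sides are defined: x = 1/2, y = 1.
LHS = √(x+y) ≈ 1.2247
RHS = √x + √y ≈ 1.7071
Since 1.2247 ≠ 1.7071, the equation fails at this point, so it cannot hold for all real values of x and y for which both sides are defined.
Squaring the right side gives x + 2√(xy) + y, not x + y.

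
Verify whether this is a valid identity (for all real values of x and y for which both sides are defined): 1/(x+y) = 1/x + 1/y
Claim: 1/(x+y) = 1/x + 1/y.
Test a specific point where both sides are defined: x = 1, y = 2.
LHS = 1/(x+y) ≈ 0.3333
RHS = 1/x + 1/y ≈ 1.5000
Since 0.3333 ≠ 1.5000, the equation fails at this point, so it cannot hold for all real values of x and y for which both sides are defined.
1/x + 1/y = (x+y)/(xy), which is not 1/(x+y).

Conclusion: No, this is NOT an identity.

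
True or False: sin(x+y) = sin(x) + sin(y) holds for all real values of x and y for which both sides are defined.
Claim: sin(x+y) = sin(x) + sin(y).
Test a specific point where both sides are defined: x = -π/2, y = 2π/3.
LHS = sin(x+y) ≈ 0.5000
RHS = sin(x) + sin(y) ≈ -0.1340
Since 0.5000 ≠ -0.1340, the equation fails at this point, so it cannot hold for all real values of x and y for which both sides are defined.
The correct expansion is sin(x+y) = sin(x)cos(y) + cos(x)sin(y); sine is not additive.

Conclusion: False.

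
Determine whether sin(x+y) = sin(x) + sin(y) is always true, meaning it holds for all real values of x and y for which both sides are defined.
No, this is NOT an identity.

Claim: sin(x+y) = sin(x) + sin(y).
Test a specific point where both sides are defined: x = π/6, y = -π/4.
LHS = sin(x+y) ≈ -0.2588
RHS = sin(x) + sin(y) ≈ -0.2071
Since -0.2588 ≠ -0.2071, the equation fails at this point, so it cannot hold for all real values of x and y for which both sides are defined.
The correct expansion is sin(x+y) = sin(x)cos(y) + cos(x)sin(y); sine is not additive.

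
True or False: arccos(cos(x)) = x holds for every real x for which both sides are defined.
False.

Claim: arccos(cos(x)) = x.
Test a specific point where both sides are defined: x = -π/2.
LHS = arccos(cos(x)) ≈ 1.5708
RHS = x ≈ -1.5708
Since 1.5708 ≠ -1.5708, the equation fails at this point, so it cannot hold for every real x for which both sides are defined.
arccos only returns values in [0, π], so arccos(cos(x)) = x holds only for x in that interval, not for all real x.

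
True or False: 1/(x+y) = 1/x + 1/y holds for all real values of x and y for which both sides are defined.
False.

Claim: 1/(x+y) = 1/x + 1/y.
Test a specific point where both sides are defined: x = 3, y = 1.
LHS = 1/(x+y) ≈ 0.2500
RHS = 1/x + 1/y ≈ 1.3333
Since 0.2500 ≠ 1.3333, the equation fails at this point, so it cannot hold for all real values of x and y for which both sides are defined.
1/x + 1/y = (x+y)/(xy), which is not 1/(x+y).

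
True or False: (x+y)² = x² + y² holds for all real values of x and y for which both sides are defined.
Claim: (x+y)² = x² + y².
Test a specific point where both sides are defined: x = -3, y = 5.
LHS = (x+y)² ≈ 4.0000
RHS = x² + y² ≈ 34.0000
Since 4.0000 ≠ 34.0000, the equation fails at this point, so it cannot hold for all real values of x and y for which both sides are defined.
The correct expansion is (x+y)² = x² + 2xy + y²; the cross term 2xy is missing.

Conclusion: False.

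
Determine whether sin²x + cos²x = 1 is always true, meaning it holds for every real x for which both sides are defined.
Claim: sin²x + cos²x = 1.
Reasoning: The point (cos x, sin x) lies on the unit circle X² + Y² = 1, so cos²x + sin²x = 1 for every real x.
So the two sides agree for every real x for which both sides are defined.

Conclusion: Yes, this is an identity.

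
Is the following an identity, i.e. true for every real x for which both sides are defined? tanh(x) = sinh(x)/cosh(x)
Claim: tanh(x) = sinh(x)/cosh(x).
Reasoning: tanh(x) is defined as sinh(x)/cosh(x) = (e^x - e^-x)/(e^x + e^-x); cosh(x) ≥ 1 is never zero, so this holds for every real x.
So the two sides agree for every real x for which both sides are defined.

Conclusion: Yes, this is an identity.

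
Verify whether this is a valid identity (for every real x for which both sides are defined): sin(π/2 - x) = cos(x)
Claim: sin(π/2 - x) = cos(x).
Reasoning: Use sin(u - v) = sin(u)cos(v) - cos(u)sin(v) with u = π/2, v = x: sin(π/2)cos(x) - cos(π/2)sin(x) = 1·cos(x) - 0·sin(x) = cos(x).
So the two sides agree for every real x for which both sides are defined.

Conclusion: Yes, this is an identity.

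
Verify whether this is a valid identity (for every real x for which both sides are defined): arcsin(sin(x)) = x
Claim: arcsin(sin(x)) = x.
Test a specific point where both sides are defined: x = π.
LHS = arcsin(sin(x)) ≈ 0.0000
RHS = x ≈ 3.1416
Since 0.0000 ≠ 3.1416, the equation fails at this point, so it cannot hold for every real x for which both sides are defined.
arcsin only returns values in [-π/2, π/2], so arcsin(sin(x)) = x holds only for x in that interval, not for all real x.

Conclusion: No, this is NOT an identity.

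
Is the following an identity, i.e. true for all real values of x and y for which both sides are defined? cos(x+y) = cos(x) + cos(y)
No, this is NOT an identity.

Claim: cos(x+y) = cos(x) + cos(y).
Test a specific point where both sides are defined: x = π, y = π/4.
LHS = cos(x+y) ≈ -0.7071
RHS = cos(x) + cos(y) ≈ -0.2929
Since -0.7071 ≠ -0.2929, the equation fails at this point, so it cannot hold for all real values of x and y for which both sides are defined.
The correct expansion is cos(x+y) = cos(x)cos(y) - sin(x)sin(y); cosine is not additive.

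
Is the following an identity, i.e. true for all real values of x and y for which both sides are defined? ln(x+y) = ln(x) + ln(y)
Claim: ln(x+y) = ln(x) + ln(y).
Test a specific point where both sides are defined: x = 2, y = 5.
LHS = ln(x+y) ≈ 1.9459
RHS = ln(x) + ln(y) ≈ 2.3026
Since 1.9459 ≠ 2.3026, the equation fails at this point, so it cannot hold for all real values of x and y for which both sides are defined.
ln(x) + ln(y) = ln(xy), not ln(x+y).

Conclusion: No, this is NOT an identity.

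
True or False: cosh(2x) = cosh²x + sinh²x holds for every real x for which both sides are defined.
Claim: cosh(2x) = cosh²x + sinh²x.
Reasoning: cosh²x = (e^(2x) + 2 + e^(-2x))/4 and sinh²x = (e^(2x) - 2 + e^(-2x))/4. Adding gives (2e^(2x) + 2e^(-2x))/4 = (e^(2x) + e^(-2x))/2 = cosh(2x).
So the two sides agree for every real x for which both sides are defined.

Conclusion: True.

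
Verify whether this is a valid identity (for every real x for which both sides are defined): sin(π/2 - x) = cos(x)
Claim: sin(π/2 - x) = cos(x).
Reasoning: Use sin(u - v) = sin(u)cos(v) - cos(u)sin(v) with u = π/2, v = x: sin(π/2)cos(x) - cos(π/2)sin(x) = 1·cos(x) - 0·sin(x) = cos(x).
So the two sides agree for every real x for which both sides are defined.

Conclusion: Yes, this is an identity.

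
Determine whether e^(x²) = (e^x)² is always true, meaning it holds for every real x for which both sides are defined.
Claim: e^(x²) = (e^x)².
Test a specific point where both sides are defined: x = -2.
LHS = e^(x²) ≈ 54.5982
RHS = (e^x)² ≈ 0.0183
Since 54.5982 ≠ 0.0183, the equation fails at this point, so it cannot hold for every real x for which both sides are defined.
(e^x)² = e^(2x), and 2x ≠ x² in general.

Conclusion: No, this is NOT an identity.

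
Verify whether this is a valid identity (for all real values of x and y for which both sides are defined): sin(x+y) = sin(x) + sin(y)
No, this is NOT an identity.

Claim: sin(x+y) = sin(x) + sin(y).
Test a specific point where both sides are defined: x = π/4, y = -π/2.
LHS = sin(x+y) ≈ -0.7071
RHS = sin(x) + sin(y) ≈ -0.2929
Since -0.7071 ≠ -0.2929, the equation fails at this point, so it cannot hold for all real values of x and y for which both sides are defined.
The correct expansion is sin(x+y) = sin(x)cos(y) + cos(x)sin(y); sine is not additive.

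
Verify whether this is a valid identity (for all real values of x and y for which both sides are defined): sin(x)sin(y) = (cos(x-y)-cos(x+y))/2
Claim: sin(x)sin(y) = (cos(x-y)-cos(x+y))/2.
Reasoning: cos(x-y) = cos(x)cos(y) + sin(x)sin(y) and cos(x+y) = cos(x)cos(y) - sin(x)sin(y). Subtracting, cos(x-y) - cos(x+y) = 2sin(x)sin(y); divide by 2.
So the two sides agree for all real values of x and y for which both sides are defined.

Conclusion: Yes, this is an identity.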